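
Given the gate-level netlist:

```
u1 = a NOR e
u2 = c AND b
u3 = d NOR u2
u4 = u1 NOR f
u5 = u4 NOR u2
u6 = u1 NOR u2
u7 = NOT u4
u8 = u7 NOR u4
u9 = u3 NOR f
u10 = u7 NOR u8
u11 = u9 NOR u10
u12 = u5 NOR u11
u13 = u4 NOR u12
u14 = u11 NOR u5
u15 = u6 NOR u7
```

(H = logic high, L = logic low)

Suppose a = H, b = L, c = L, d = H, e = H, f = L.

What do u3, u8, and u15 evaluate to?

u3 = L, u8 = L, u15 = L

u1 = a NOR e = H NOR H = L
u2 = c AND b = L AND L = L
u3 = d NOR u2 = H NOR L = L
u4 = u1 NOR f = L NOR L = H
u6 = u1 NOR u2 = L NOR L = H
u7 = NOT u4 = NOT H = L
u8 = u7 NOR u4 = L NOR H = L
u15 = u6 NOR u7 = H NOR L = L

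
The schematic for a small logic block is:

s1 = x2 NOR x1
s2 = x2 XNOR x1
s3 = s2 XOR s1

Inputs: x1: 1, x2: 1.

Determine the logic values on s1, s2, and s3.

s1 = 0; s2 = 1; s3 = 1

s1 = x2 NOR x1 = 1 NOR 1 = 0
s2 = x2 XNOR x1 = 1 XNOR 1 = 1
s3 = s2 XOR s1 = 1 XOR 0 = 1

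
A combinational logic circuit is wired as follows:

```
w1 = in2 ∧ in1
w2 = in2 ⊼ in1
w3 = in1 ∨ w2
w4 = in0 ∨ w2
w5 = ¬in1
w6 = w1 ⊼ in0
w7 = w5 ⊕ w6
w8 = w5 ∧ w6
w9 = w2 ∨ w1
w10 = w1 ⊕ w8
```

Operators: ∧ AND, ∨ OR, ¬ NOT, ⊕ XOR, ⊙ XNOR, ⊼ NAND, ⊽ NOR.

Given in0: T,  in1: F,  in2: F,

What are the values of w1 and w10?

w1 = in2 AND in1 = F AND F = F
w5 = NOT in1 = NOT F = T
w6 = w1 NAND in0 = F NAND T = T
w8 = w5 AND w6 = T AND T = T
w10 = w1 XOR w8 = F XOR T = T

w1 = F; w10 = T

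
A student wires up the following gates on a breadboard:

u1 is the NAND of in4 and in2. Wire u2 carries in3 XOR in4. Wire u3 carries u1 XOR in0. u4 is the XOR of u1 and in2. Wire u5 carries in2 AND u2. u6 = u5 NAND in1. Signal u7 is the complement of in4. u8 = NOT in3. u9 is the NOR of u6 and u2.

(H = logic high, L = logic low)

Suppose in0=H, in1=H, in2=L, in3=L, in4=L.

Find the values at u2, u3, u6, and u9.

u1 = in4 NAND in2 = L NAND L = H
u2 = in3 XOR in4 = L XOR L = L
u3 = u1 XOR in0 = H XOR H = L
u5 = in2 AND u2 = L AND L = L
u6 = u5 NAND in1 = L NAND H = H
u9 = u6 NOR u2 = H NOR L = L

u2 = L, u3 = L, u6 = H, u9 = L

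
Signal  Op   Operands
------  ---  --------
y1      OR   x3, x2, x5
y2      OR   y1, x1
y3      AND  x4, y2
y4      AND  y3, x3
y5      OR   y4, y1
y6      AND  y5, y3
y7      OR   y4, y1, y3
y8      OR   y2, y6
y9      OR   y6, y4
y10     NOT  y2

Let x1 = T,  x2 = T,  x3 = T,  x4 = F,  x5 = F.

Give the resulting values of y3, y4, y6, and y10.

y1 = x3 OR x2 OR x5 = T OR T OR F = T
y2 = y1 OR x1 = T OR T = T
y3 = x4 AND y2 = F AND T = F
y4 = y3 AND x3 = F AND T = F
y5 = y4 OR y1 = F OR T = T
y6 = y5 AND y3 = T AND F = F
y10 = NOT y2 = NOT T = F

y3 = F  y4 = F  y6 = F  y10 = F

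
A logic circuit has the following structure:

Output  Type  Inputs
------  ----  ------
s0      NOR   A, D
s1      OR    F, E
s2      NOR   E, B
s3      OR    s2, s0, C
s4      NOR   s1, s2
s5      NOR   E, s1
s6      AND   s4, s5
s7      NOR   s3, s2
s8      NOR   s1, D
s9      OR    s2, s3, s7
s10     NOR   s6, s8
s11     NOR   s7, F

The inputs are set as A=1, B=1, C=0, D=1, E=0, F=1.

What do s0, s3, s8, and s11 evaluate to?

s0 = A NOR D = 1 NOR 1 = 0
s1 = F OR E = 1 OR 0 = 1
s2 = E NOR B = 0 NOR 1 = 0
s3 = s2 OR s0 OR C = 0 OR 0 OR 0 = 0
s7 = s3 NOR s2 = 0 NOR 0 = 1
s8 = s1 NOR D = 1 NOR 1 = 0
s11 = s7 NOR F = 1 NOR 1 = 0

s0 = 0, s3 = 0, s8 = 0, s11 = 0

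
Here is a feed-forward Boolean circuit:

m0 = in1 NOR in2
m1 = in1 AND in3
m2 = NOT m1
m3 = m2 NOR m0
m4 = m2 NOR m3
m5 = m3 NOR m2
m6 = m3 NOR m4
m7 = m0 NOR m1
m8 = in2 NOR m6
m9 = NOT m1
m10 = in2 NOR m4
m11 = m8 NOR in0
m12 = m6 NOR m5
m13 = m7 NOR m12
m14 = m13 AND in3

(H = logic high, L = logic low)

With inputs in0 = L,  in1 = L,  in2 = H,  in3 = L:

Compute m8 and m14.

m8 = L, m14 = L

m0 = in1 NOR in2 = L NOR H = L
m1 = in1 AND in3 = L AND L = L
m2 = NOT m1 = NOT L = H
m3 = m2 NOR m0 = H NOR L = L
m4 = m2 NOR m3 = H NOR L = L
m5 = m3 NOR m2 = L NOR H = L
m6 = m3 NOR m4 = L NOR L = H
m7 = m0 NOR m1 = L NOR L = H
m8 = in2 NOR m6 = H NOR H = L
m12 = m6 NOR m5 = H NOR L = L
m13 = m7 NOR m12 = H NOR L = L
m14 = m13 AND in3 = L AND L = L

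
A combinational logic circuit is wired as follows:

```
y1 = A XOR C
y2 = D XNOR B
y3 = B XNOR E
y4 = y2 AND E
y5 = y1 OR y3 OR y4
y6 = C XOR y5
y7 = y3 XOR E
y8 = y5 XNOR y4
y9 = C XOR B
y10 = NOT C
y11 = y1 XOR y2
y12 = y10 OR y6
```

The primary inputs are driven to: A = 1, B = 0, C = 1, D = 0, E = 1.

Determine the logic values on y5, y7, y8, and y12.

y5 = 1, y7 = 1, y8 = 1, y12 = 0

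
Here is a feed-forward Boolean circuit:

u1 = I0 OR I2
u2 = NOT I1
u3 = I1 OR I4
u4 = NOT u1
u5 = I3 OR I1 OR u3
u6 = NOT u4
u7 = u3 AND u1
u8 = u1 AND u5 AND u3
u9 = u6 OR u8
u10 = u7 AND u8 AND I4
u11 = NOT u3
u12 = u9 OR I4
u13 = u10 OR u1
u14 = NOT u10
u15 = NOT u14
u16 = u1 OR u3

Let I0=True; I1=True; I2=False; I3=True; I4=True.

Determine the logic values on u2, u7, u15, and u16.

u2 = False, u7 = True, u15 = True, u16 = True

u1 = I0 OR I2 = True OR False = True
u2 = NOT I1 = NOT True = False
u3 = I1 OR I4 = True OR True = True
u5 = I3 OR I1 OR u3 = True OR True OR True = True
u7 = u3 AND u1 = True AND True = True
u8 = u1 AND u5 AND u3 = True AND True AND True = True
u10 = u7 AND u8 AND I4 = True AND True AND True = True
u14 = NOT u10 = NOT True = False
u15 = NOT u14 = NOT False = True
u16 = u1 OR u3 = True OR True = True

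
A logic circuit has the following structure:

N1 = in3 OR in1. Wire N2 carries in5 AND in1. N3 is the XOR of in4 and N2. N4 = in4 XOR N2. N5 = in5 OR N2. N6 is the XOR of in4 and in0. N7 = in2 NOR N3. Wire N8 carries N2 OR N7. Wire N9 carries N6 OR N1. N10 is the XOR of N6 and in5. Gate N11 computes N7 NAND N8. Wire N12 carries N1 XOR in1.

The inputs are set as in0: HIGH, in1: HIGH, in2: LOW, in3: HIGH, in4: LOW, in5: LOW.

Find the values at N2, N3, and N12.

N2 = LOW, N3 = LOW, N12 = LOW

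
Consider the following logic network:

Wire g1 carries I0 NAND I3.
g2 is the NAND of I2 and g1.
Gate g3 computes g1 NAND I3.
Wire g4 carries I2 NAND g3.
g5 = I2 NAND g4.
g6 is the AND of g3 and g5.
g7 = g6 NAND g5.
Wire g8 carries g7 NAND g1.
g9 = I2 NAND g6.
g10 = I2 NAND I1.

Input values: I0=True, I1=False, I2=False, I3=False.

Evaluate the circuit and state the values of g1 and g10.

g1 = I0 NAND I3 = True NAND False = True
g10 = I2 NAND I1 = False NAND False = True

g1 = True, g10 = True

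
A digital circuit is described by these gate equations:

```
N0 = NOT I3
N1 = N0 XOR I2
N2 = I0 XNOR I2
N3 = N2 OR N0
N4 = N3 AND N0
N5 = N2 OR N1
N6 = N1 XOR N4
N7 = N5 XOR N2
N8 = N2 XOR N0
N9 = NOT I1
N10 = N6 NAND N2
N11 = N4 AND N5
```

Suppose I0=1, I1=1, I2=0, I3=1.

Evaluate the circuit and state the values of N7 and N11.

N7 = 0  N11 = 0

N0 = NOT I3 = NOT 1 = 0
N1 = N0 XOR I2 = 0 XOR 0 = 0
N2 = I0 XNOR I2 = 1 XNOR 0 = 0
N3 = N2 OR N0 = 0 OR 0 = 0
N4 = N3 AND N0 = 0 AND 0 = 0
N5 = N2 OR N1 = 0 OR 0 = 0
N7 = N5 XOR N2 = 0 XOR 0 = 0
N11 = N4 AND N5 = 0 AND 0 = 0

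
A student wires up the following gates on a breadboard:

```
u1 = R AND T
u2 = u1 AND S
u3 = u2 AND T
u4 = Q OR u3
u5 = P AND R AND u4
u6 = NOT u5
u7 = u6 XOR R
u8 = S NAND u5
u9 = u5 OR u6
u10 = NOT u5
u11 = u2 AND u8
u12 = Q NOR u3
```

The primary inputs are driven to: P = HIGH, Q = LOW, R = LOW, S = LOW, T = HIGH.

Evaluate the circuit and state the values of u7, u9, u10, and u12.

u7 = HIGH  u9 = HIGH  u10 = HIGH  u12 = HIGH

u1 = R AND T = LOW AND HIGH = LOW
u2 = u1 AND S = LOW AND LOW = LOW
u3 = u2 AND T = LOW AND HIGH = LOW
u4 = Q OR u3 = LOW OR LOW = LOW
u5 = P AND R AND u4 = HIGH AND LOW AND LOW = LOW
u6 = NOT u5 = NOT LOW = HIGH
u7 = u6 XOR R = HIGH XOR LOW = HIGH
u9 = u5 OR u6 = LOW OR HIGH = HIGH
u10 = NOT u5 = NOT LOW = HIGH
u12 = Q NOR u3 = LOW NOR LOW = HIGH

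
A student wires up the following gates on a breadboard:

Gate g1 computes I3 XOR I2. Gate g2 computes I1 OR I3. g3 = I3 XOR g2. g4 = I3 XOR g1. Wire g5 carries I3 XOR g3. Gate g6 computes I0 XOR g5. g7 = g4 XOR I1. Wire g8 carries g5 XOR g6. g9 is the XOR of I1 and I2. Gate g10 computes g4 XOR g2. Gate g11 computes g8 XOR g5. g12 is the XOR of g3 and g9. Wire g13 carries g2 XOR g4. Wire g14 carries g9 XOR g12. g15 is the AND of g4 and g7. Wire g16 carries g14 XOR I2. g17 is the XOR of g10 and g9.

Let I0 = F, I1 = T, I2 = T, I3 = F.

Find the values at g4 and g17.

g4 = T, g17 = F

g1 = I3 XOR I2 = F XOR T = T
g2 = I1 OR I3 = T OR F = T
g4 = I3 XOR g1 = F XOR T = T
g9 = I1 XOR I2 = T XOR T = F
g10 = g4 XOR g2 = T XOR T = F
g17 = g10 XOR g9 = F XOR F = F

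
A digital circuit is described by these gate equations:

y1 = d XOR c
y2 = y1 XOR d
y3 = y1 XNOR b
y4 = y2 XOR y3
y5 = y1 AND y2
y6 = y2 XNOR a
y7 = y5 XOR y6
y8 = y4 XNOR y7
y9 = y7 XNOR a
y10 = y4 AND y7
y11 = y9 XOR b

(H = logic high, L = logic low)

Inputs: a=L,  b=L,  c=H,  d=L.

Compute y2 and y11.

y2 = H, y11 = L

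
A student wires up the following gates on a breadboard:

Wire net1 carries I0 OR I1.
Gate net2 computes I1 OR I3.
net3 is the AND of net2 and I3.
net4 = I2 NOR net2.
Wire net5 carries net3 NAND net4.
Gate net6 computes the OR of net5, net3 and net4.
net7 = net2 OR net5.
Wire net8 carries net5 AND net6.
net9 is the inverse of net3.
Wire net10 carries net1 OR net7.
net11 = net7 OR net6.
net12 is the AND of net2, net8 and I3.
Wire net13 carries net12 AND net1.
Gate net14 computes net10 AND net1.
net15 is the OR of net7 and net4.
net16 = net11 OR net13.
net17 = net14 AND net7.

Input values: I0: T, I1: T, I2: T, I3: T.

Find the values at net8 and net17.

net8 = T; net17 = T

net1 = I0 OR I1 = T OR T = T
net2 = I1 OR I3 = T OR T = T
net3 = net2 AND I3 = T AND T = T
net4 = I2 NOR net2 = T NOR T = F
net5 = net3 NAND net4 = T NAND F = T
net6 = net5 OR net3 OR net4 = T OR T OR F = T
net7 = net2 OR net5 = T OR T = T
net8 = net5 AND net6 = T AND T = T
net10 = net1 OR net7 = T OR T = T
net14 = net10 AND net1 = T AND T = T
net17 = net14 AND net7 = T AND T = T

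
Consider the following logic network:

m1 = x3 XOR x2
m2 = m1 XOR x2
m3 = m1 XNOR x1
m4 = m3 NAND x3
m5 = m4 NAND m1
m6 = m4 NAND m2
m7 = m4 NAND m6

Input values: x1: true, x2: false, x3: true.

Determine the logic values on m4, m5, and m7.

m1 = x3 XOR x2 = true XOR false = true
m2 = m1 XOR x2 = true XOR false = true
m3 = m1 XNOR x1 = true XNOR true = true
m4 = m3 NAND x3 = true NAND true = false
m5 = m4 NAND m1 = false NAND true = true
m6 = m4 NAND m2 = false NAND true = true
m7 = m4 NAND m6 = false NAND true = true

m4 = false, m5 = true, m7 = true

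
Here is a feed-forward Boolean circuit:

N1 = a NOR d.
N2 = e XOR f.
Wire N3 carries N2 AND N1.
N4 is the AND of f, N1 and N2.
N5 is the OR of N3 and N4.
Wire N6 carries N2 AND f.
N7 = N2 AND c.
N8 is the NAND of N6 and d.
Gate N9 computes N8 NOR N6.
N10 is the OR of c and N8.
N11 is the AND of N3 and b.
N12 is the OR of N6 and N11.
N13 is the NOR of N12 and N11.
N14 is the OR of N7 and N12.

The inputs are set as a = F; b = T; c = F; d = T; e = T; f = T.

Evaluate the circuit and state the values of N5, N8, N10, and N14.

N5 = F; N8 = T; N10 = T; N14 = F

N1 = a NOR d = F NOR T = F
N2 = e XOR f = T XOR T = F
N3 = N2 AND N1 = F AND F = F
N4 = f AND N1 AND N2 = T AND F AND F = F
N5 = N3 OR N4 = F OR F = F
N6 = N2 AND f = F AND T = F
N7 = N2 AND c = F AND F = F
N8 = N6 NAND d = F NAND T = T
N10 = c OR N8 = F OR T = T
N11 = N3 AND b = F AND T = F
N12 = N6 OR N11 = F OR F = F
N14 = N7 OR N12 = F OR F = F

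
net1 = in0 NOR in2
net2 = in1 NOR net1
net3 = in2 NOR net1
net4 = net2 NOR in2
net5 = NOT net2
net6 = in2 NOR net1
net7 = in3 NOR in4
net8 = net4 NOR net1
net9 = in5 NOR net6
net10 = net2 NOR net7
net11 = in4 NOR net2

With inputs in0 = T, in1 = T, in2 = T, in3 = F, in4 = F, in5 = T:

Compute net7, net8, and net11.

net7 = T, net8 = T, net11 = T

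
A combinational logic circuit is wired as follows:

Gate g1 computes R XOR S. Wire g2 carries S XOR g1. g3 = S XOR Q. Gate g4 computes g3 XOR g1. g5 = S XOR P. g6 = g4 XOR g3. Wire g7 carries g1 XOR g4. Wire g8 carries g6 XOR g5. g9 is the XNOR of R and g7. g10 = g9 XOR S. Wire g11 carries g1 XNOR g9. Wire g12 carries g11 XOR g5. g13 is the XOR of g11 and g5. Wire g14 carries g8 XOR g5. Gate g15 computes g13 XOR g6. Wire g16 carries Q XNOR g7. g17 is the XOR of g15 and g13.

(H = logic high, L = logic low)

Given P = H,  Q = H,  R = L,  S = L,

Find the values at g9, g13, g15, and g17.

g9 = L, g13 = L, g15 = L, g17 = L

g1 = R XOR S = L XOR L = L
g3 = S XOR Q = L XOR H = H
g4 = g3 XOR g1 = H XOR L = H
g5 = S XOR P = L XOR H = H
g6 = g4 XOR g3 = H XOR H = L
g7 = g1 XOR g4 = L XOR H = H
g9 = R XNOR g7 = L XNOR H = L
g11 = g1 XNOR g9 = L XNOR L = H
g13 = g11 XOR g5 = H XOR H = L
g15 = g13 XOR g6 = L XOR L = L
g17 = g15 XOR g13 = L XOR L = L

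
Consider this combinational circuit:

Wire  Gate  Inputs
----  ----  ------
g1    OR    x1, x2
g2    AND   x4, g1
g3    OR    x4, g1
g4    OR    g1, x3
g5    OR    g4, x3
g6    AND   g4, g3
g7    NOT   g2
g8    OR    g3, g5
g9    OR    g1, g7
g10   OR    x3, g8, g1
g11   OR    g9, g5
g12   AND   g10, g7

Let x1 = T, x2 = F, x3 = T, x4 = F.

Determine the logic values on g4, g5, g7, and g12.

g4 = T; g5 = T; g7 = T; g12 = T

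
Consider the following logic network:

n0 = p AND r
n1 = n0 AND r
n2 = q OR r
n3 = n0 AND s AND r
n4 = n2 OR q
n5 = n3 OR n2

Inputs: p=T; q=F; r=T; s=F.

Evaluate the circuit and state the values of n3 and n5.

n3 = F, n5 = T

n0 = p AND r = T AND T = T
n2 = q OR r = F OR T = T
n3 = n0 AND s AND r = T AND F AND T = F
n5 = n3 OR n2 = F OR T = T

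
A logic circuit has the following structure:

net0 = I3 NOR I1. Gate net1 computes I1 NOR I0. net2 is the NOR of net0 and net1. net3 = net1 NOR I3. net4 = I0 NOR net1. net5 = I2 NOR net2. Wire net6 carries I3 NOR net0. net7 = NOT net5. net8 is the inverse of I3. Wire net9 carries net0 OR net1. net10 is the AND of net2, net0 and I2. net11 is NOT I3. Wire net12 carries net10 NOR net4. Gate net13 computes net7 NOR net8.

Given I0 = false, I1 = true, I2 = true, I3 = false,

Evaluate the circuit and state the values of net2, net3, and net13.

net0 = I3 NOR I1 = false NOR true = false
net1 = I1 NOR I0 = true NOR false = false
net2 = net0 NOR net1 = false NOR false = true
net3 = net1 NOR I3 = false NOR false = true
net5 = I2 NOR net2 = true NOR true = false
net7 = NOT net5 = NOT false = true
net8 = NOT I3 = NOT false = true
net13 = net7 NOR net8 = true NOR true = false

net2 = true  net3 = true  net13 = false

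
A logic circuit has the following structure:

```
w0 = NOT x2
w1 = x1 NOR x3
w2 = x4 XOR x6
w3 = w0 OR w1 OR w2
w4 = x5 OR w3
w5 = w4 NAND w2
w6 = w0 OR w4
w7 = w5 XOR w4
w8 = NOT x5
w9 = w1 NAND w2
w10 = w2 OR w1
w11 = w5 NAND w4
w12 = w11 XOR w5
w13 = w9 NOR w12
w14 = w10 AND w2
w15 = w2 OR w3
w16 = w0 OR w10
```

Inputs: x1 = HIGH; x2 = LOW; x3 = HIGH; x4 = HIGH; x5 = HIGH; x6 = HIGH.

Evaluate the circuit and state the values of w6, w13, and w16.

w6 = HIGH, w13 = LOW, w16 = HIGH

w0 = NOT x2 = NOT LOW = HIGH
w1 = x1 NOR x3 = HIGH NOR HIGH = LOW
w2 = x4 XOR x6 = HIGH XOR HIGH = LOW
w3 = w0 OR w1 OR w2 = HIGH OR LOW OR LOW = HIGH
w4 = x5 OR w3 = HIGH OR HIGH = HIGH
w5 = w4 NAND w2 = HIGH NAND LOW = HIGH
w6 = w0 OR w4 = HIGH OR HIGH = HIGH
w9 = w1 NAND w2 = LOW NAND LOW = HIGH
w10 = w2 OR w1 = LOW OR LOW = LOW
w11 = w5 NAND w4 = HIGH NAND HIGH = LOW
w12 = w11 XOR w5 = LOW XOR HIGH = HIGH
w13 = w9 NOR w12 = HIGH NOR HIGH = LOW
w16 = w0 OR w10 = HIGH OR LOW = HIGH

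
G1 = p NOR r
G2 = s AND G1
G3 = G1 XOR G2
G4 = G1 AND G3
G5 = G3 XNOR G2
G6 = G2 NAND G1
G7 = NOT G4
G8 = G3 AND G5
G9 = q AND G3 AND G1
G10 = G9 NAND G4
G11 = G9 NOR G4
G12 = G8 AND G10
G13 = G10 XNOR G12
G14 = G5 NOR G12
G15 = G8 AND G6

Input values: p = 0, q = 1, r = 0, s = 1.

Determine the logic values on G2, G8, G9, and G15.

G1 = p NOR r = 0 NOR 0 = 1
G2 = s AND G1 = 1 AND 1 = 1
G3 = G1 XOR G2 = 1 XOR 1 = 0
G5 = G3 XNOR G2 = 0 XNOR 1 = 0
G6 = G2 NAND G1 = 1 NAND 1 = 0
G8 = G3 AND G5 = 0 AND 0 = 0
G9 = q AND G3 AND G1 = 1 AND 0 AND 1 = 0
G15 = G8 AND G6 = 0 AND 0 = 0

G2 = 1  G8 = 0  G9 = 0  G15 = 0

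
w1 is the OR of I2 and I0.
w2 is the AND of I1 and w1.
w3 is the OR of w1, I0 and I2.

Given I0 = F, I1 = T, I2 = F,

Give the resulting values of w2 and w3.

w2 = F, w3 = F

w1 = I2 OR I0 = F OR F = F
w2 = I1 AND w1 = T AND F = F
w3 = w1 OR I0 OR I2 = F OR F OR F = F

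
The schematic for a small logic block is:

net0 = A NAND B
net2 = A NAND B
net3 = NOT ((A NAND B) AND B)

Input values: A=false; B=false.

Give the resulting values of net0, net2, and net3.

net0 = true, net2 = true, net3 = true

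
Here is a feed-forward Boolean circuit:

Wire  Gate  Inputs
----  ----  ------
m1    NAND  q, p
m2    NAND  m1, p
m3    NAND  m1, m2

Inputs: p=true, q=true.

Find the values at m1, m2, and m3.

m1 = q NAND p = true NAND true = false
m2 = m1 NAND p = false NAND true = true
m3 = m1 NAND m2 = false NAND true = true

m1 = false; m2 = true; m3 = true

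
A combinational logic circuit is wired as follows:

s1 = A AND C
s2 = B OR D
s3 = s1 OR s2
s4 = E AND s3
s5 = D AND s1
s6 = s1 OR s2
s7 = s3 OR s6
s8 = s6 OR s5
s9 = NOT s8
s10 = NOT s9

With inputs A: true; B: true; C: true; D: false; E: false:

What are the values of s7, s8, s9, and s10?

s7 = true, s8 = true, s9 = false, s10 = true

s1 = A AND C = true AND true = true
s2 = B OR D = true OR false = true
s3 = s1 OR s2 = true OR true = true
s5 = D AND s1 = false AND true = false
s6 = s1 OR s2 = true OR true = true
s7 = s3 OR s6 = true OR true = true
s8 = s6 OR s5 = true OR false = true
s9 = NOT s8 = NOT true = false
s10 = NOT s9 = NOT false = true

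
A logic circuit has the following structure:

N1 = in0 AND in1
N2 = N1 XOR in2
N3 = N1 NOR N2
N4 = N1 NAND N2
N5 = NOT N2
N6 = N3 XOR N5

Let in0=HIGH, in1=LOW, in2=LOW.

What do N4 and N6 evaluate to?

N4 = HIGH, N6 = LOW

N1 = in0 AND in1 = HIGH AND LOW = LOW
N2 = N1 XOR in2 = LOW XOR LOW = LOW
N3 = N1 NOR N2 = LOW NOR LOW = HIGH
N4 = N1 NAND N2 = LOW NAND LOW = HIGH
N5 = NOT N2 = NOT LOW = HIGH
N6 = N3 XOR N5 = HIGH XOR HIGH = LOW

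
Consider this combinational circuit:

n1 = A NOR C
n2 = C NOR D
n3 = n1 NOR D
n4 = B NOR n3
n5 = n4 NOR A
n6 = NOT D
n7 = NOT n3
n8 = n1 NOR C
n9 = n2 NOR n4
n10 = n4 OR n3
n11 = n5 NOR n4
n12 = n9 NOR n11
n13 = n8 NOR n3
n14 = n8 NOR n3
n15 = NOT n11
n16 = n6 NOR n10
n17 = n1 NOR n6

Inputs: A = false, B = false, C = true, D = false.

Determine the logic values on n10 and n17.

n10 = true, n17 = false

n1 = A NOR C = false NOR true = false
n3 = n1 NOR D = false NOR false = true
n4 = B NOR n3 = false NOR true = false
n6 = NOT D = NOT false = true
n10 = n4 OR n3 = false OR true = true
n17 = n1 NOR n6 = false NOR true = false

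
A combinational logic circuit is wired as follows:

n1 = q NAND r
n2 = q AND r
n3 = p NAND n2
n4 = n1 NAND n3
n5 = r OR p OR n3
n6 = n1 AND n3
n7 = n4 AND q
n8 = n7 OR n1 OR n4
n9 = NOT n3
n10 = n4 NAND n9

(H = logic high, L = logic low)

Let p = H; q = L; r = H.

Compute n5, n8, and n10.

n5 = H; n8 = H; n10 = H

n1 = q NAND r = L NAND H = H
n2 = q AND r = L AND H = L
n3 = p NAND n2 = H NAND L = H
n4 = n1 NAND n3 = H NAND H = L
n5 = r OR p OR n3 = H OR H OR H = H
n7 = n4 AND q = L AND L = L
n8 = n7 OR n1 OR n4 = L OR H OR L = H
n9 = NOT n3 = NOT H = L
n10 = n4 NAND n9 = L NAND L = H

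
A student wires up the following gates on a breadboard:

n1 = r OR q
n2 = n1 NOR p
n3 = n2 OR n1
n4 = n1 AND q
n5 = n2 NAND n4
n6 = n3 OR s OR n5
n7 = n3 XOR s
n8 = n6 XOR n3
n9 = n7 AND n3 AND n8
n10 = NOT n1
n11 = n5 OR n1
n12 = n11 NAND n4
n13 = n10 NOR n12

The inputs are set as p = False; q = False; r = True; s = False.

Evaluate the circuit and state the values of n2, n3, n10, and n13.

n1 = r OR q = True OR False = True
n2 = n1 NOR p = True NOR False = False
n3 = n2 OR n1 = False OR True = True
n4 = n1 AND q = True AND False = False
n5 = n2 NAND n4 = False NAND False = True
n10 = NOT n1 = NOT True = False
n11 = n5 OR n1 = True OR True = True
n12 = n11 NAND n4 = True NAND False = True
n13 = n10 NOR n12 = False NOR True = False

n2 = False; n3 = True; n10 = False; n13 = False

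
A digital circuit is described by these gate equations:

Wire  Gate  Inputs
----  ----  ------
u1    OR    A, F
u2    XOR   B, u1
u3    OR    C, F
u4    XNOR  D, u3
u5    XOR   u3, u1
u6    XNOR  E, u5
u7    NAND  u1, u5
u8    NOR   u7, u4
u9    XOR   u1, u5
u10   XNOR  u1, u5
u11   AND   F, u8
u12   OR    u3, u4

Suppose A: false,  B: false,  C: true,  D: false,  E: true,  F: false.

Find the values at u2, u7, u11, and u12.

u1 = A OR F = false OR false = false
u2 = B XOR u1 = false XOR false = false
u3 = C OR F = true OR false = true
u4 = D XNOR u3 = false XNOR true = false
u5 = u3 XOR u1 = true XOR false = true
u7 = u1 NAND u5 = false NAND true = true
u8 = u7 NOR u4 = true NOR false = false
u11 = F AND u8 = false AND false = false
u12 = u3 OR u4 = true OR false = true

u2 = false  u7 = true  u11 = false  u12 = true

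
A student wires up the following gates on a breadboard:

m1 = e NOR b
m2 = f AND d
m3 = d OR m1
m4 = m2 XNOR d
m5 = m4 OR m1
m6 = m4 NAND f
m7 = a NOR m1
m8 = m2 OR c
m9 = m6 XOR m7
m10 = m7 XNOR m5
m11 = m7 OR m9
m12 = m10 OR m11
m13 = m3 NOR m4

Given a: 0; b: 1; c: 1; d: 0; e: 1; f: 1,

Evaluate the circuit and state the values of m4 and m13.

m4 = 1  m13 = 0

m1 = e NOR b = 1 NOR 1 = 0
m2 = f AND d = 1 AND 0 = 0
m3 = d OR m1 = 0 OR 0 = 0
m4 = m2 XNOR d = 0 XNOR 0 = 1
m13 = m3 NOR m4 = 0 NOR 1 = 0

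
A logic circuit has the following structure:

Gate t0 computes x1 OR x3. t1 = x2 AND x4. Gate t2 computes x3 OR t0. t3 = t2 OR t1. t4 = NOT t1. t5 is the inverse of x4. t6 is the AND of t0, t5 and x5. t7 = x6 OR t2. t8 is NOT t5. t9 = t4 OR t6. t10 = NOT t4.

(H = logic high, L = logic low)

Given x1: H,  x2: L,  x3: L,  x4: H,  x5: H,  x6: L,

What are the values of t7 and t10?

t7 = H, t10 = L

t0 = x1 OR x3 = H OR L = H
t1 = x2 AND x4 = L AND H = L
t2 = x3 OR t0 = L OR H = H
t4 = NOT t1 = NOT L = H
t7 = x6 OR t2 = L OR H = H
t10 = NOT t4 = NOT H = L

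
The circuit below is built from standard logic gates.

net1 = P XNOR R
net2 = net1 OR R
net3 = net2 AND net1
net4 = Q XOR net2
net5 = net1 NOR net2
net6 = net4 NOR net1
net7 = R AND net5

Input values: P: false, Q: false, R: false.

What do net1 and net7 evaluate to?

net1 = P XNOR R = false XNOR false = true
net2 = net1 OR R = true OR false = true
net5 = net1 NOR net2 = true NOR true = false
net7 = R AND net5 = false AND false = false

net1 = true, net7 = false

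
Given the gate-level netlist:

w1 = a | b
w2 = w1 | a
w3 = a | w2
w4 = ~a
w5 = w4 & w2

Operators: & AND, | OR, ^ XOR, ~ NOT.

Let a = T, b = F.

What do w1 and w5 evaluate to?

w1 = T  w5 = F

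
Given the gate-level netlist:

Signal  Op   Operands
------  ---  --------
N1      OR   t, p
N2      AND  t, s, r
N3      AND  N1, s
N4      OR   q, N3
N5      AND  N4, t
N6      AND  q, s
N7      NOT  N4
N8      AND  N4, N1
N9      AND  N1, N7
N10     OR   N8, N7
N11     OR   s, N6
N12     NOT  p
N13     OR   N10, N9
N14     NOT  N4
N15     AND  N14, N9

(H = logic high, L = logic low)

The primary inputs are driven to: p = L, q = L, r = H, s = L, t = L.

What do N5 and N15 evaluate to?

N1 = t OR p = L OR L = L
N3 = N1 AND s = L AND L = L
N4 = q OR N3 = L OR L = L
N5 = N4 AND t = L AND L = L
N7 = NOT N4 = NOT L = H
N9 = N1 AND N7 = L AND H = L
N14 = NOT N4 = NOT L = H
N15 = N14 AND N9 = H AND L = L

N5 = L, N15 = L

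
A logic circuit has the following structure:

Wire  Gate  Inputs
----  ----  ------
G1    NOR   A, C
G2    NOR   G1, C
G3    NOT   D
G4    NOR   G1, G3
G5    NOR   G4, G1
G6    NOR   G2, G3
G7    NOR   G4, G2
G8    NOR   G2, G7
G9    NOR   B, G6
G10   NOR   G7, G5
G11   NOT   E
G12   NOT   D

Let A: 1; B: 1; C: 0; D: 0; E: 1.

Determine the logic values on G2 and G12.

G2 = 1  G12 = 1

G1 = A NOR C = 1 NOR 0 = 0
G2 = G1 NOR C = 0 NOR 0 = 1
G12 = NOT D = NOT 0 = 1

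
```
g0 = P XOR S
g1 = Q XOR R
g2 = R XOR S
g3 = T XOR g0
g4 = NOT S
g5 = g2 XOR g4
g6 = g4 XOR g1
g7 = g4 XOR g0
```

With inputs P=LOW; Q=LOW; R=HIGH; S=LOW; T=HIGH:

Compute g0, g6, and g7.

g0 = P XOR S = LOW XOR LOW = LOW
g1 = Q XOR R = LOW XOR HIGH = HIGH
g4 = NOT S = NOT LOW = HIGH
g6 = g4 XOR g1 = HIGH XOR HIGH = LOW
g7 = g4 XOR g0 = HIGH XOR LOW = HIGH

g0 = LOW, g6 = LOW, g7 = HIGH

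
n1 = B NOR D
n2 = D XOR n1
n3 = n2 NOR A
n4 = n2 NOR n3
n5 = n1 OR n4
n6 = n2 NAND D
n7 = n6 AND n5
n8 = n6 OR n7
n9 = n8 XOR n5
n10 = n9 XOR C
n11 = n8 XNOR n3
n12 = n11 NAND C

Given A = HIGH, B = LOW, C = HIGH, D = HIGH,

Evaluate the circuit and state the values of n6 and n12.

n6 = LOW  n12 = LOW

n1 = B NOR D = LOW NOR HIGH = LOW
n2 = D XOR n1 = HIGH XOR LOW = HIGH
n3 = n2 NOR A = HIGH NOR HIGH = LOW
n4 = n2 NOR n3 = HIGH NOR LOW = LOW
n5 = n1 OR n4 = LOW OR LOW = LOW
n6 = n2 NAND D = HIGH NAND HIGH = LOW
n7 = n6 AND n5 = LOW AND LOW = LOW
n8 = n6 OR n7 = LOW OR LOW = LOW
n11 = n8 XNOR n3 = LOW XNOR LOW = HIGH
n12 = n11 NAND C = HIGH NAND HIGH = LOW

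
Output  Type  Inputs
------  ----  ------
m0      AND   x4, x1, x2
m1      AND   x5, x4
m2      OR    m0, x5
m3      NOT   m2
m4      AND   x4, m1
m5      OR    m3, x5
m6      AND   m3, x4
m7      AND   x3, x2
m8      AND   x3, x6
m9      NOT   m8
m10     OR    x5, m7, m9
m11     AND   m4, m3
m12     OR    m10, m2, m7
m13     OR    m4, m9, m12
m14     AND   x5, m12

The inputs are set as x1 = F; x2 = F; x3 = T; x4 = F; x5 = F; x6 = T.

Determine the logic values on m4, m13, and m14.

m4 = F  m13 = F  m14 = F

m0 = x4 AND x1 AND x2 = F AND F AND F = F
m1 = x5 AND x4 = F AND F = F
m2 = m0 OR x5 = F OR F = F
m4 = x4 AND m1 = F AND F = F
m7 = x3 AND x2 = T AND F = F
m8 = x3 AND x6 = T AND T = T
m9 = NOT m8 = NOT T = F
m10 = x5 OR m7 OR m9 = F OR F OR F = F
m12 = m10 OR m2 OR m7 = F OR F OR F = F
m13 = m4 OR m9 OR m12 = F OR F OR F = F
m14 = x5 AND m12 = F AND F = F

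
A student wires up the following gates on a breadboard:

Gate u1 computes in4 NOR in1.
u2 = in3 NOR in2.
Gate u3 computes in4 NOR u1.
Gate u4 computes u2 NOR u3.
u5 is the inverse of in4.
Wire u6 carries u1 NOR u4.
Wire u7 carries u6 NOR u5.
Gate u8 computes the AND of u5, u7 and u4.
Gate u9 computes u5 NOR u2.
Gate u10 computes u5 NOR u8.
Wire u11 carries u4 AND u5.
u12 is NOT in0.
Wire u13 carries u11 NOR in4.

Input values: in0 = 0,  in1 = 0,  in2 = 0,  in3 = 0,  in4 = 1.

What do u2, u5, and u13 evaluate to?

u1 = in4 NOR in1 = 1 NOR 0 = 0
u2 = in3 NOR in2 = 0 NOR 0 = 1
u3 = in4 NOR u1 = 1 NOR 0 = 0
u4 = u2 NOR u3 = 1 NOR 0 = 0
u5 = NOT in4 = NOT 1 = 0
u11 = u4 AND u5 = 0 AND 0 = 0
u13 = u11 NOR in4 = 0 NOR 1 = 0

u2 = 1, u5 = 0, u13 = 0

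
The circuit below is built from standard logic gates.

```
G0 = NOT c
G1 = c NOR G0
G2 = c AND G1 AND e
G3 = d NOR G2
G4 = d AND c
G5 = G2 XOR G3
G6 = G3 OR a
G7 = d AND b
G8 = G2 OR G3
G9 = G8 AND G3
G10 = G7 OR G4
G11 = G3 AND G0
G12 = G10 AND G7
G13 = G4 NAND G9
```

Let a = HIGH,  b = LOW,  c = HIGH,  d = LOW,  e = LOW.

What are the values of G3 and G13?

G3 = HIGH, G13 = HIGH

G0 = NOT c = NOT HIGH = LOW
G1 = c NOR G0 = HIGH NOR LOW = LOW
G2 = c AND G1 AND e = HIGH AND LOW AND LOW = LOW
G3 = d NOR G2 = LOW NOR LOW = HIGH
G4 = d AND c = LOW AND HIGH = LOW
G8 = G2 OR G3 = LOW OR HIGH = HIGH
G9 = G8 AND G3 = HIGH AND HIGH = HIGH
G13 = G4 NAND G9 = LOW NAND HIGH = HIGH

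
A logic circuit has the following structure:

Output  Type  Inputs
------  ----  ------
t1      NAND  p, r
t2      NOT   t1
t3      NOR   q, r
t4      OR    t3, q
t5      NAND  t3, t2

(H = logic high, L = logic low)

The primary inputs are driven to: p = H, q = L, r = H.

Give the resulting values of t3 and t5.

t3 = L; t5 = H

t1 = p NAND r = H NAND H = L
t2 = NOT t1 = NOT L = H
t3 = q NOR r = L NOR H = L
t5 = t3 NAND t2 = L NAND H = H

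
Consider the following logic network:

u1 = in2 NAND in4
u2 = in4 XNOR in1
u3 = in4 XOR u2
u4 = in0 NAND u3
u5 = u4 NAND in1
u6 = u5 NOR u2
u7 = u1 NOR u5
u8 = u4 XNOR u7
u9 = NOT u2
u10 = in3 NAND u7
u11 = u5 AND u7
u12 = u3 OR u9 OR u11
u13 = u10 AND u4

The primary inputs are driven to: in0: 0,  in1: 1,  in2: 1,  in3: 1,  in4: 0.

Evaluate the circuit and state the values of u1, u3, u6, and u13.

u1 = in2 NAND in4 = 1 NAND 0 = 1
u2 = in4 XNOR in1 = 0 XNOR 1 = 0
u3 = in4 XOR u2 = 0 XOR 0 = 0
u4 = in0 NAND u3 = 0 NAND 0 = 1
u5 = u4 NAND in1 = 1 NAND 1 = 0
u6 = u5 NOR u2 = 0 NOR 0 = 1
u7 = u1 NOR u5 = 1 NOR 0 = 0
u10 = in3 NAND u7 = 1 NAND 0 = 1
u13 = u10 AND u4 = 1 AND 1 = 1

u1 = 1, u3 = 0, u6 = 1, u13 = 1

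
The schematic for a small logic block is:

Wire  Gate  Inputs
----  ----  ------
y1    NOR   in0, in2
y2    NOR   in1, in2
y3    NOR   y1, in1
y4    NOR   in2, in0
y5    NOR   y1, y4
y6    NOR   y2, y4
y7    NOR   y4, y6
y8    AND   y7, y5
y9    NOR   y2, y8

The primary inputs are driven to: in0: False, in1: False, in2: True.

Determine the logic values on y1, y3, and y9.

y1 = False; y3 = True; y9 = True

y1 = in0 NOR in2 = False NOR True = False
y2 = in1 NOR in2 = False NOR True = False
y3 = y1 NOR in1 = False NOR False = True
y4 = in2 NOR in0 = True NOR False = False
y5 = y1 NOR y4 = False NOR False = True
y6 = y2 NOR y4 = False NOR False = True
y7 = y4 NOR y6 = False NOR True = False
y8 = y7 AND y5 = False AND True = False
y9 = y2 NOR y8 = False NOR False = True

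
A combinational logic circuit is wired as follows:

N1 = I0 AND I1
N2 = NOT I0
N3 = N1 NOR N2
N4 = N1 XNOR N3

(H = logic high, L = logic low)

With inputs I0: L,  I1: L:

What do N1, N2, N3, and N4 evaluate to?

N1 = I0 AND I1 = L AND L = L
N2 = NOT I0 = NOT L = H
N3 = N1 NOR N2 = L NOR H = L
N4 = N1 XNOR N3 = L XNOR L = H

N1 = L; N2 = H; N3 = L; N4 = H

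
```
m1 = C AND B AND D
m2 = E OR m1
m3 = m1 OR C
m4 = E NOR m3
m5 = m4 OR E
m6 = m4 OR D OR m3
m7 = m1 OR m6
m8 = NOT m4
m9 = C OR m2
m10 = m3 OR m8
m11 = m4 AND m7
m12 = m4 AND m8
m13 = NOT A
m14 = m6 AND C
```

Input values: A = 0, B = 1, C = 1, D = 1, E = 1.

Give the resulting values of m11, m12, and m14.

m11 = 0, m12 = 0, m14 = 1

m1 = C AND B AND D = 1 AND 1 AND 1 = 1
m3 = m1 OR C = 1 OR 1 = 1
m4 = E NOR m3 = 1 NOR 1 = 0
m6 = m4 OR D OR m3 = 0 OR 1 OR 1 = 1
m7 = m1 OR m6 = 1 OR 1 = 1
m8 = NOT m4 = NOT 0 = 1
m11 = m4 AND m7 = 0 AND 1 = 0
m12 = m4 AND m8 = 0 AND 1 = 0
m14 = m6 AND C = 1 AND 1 = 1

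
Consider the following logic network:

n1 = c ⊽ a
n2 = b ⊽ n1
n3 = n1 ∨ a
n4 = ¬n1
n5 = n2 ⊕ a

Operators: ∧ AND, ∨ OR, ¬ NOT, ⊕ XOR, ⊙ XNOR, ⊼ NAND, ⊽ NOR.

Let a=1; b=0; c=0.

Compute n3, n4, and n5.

n1 = c NOR a = 0 NOR 1 = 0
n2 = b NOR n1 = 0 NOR 0 = 1
n3 = n1 OR a = 0 OR 1 = 1
n4 = NOT n1 = NOT 0 = 1
n5 = n2 XOR a = 1 XOR 1 = 0

n3 = 1, n4 = 1, n5 = 0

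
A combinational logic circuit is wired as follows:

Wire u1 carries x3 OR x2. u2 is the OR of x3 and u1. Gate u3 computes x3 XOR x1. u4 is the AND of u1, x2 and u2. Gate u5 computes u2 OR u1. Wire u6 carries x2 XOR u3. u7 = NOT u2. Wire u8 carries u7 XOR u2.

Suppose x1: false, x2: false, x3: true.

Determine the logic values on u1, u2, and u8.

u1 = x3 OR x2 = true OR false = true
u2 = x3 OR u1 = true OR true = true
u7 = NOT u2 = NOT true = false
u8 = u7 XOR u2 = false XOR true = true

u1 = true  u2 = true  u8 = true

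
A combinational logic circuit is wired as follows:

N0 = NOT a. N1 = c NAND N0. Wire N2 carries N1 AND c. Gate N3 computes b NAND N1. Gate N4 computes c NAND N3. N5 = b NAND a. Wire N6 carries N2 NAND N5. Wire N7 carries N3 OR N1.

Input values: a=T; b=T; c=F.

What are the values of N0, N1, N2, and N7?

N0 = NOT a = NOT T = F
N1 = c NAND N0 = F NAND F = T
N2 = N1 AND c = T AND F = F
N3 = b NAND N1 = T NAND T = F
N7 = N3 OR N1 = F OR T = T

N0 = F  N1 = T  N2 = F  N7 = T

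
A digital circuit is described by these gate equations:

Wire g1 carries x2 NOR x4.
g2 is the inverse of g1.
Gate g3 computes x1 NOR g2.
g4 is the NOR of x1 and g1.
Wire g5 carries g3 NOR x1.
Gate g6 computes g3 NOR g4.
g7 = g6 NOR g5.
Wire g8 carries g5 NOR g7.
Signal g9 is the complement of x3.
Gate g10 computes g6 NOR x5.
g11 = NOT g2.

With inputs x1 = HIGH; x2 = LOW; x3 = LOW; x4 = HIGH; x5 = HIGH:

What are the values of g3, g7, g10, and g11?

g3 = LOW, g7 = LOW, g10 = LOW, g11 = LOW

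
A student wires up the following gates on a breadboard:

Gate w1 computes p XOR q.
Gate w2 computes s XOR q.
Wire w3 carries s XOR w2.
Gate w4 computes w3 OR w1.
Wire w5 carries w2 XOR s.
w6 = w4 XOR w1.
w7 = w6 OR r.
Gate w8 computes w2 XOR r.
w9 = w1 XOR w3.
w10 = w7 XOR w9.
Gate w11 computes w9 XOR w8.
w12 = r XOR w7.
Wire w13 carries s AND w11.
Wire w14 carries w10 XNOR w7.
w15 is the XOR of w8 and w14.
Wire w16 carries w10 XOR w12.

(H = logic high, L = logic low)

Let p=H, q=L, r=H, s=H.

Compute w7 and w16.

w7 = H; w16 = L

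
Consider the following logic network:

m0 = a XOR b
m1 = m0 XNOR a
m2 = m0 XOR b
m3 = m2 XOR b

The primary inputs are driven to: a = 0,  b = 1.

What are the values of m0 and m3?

m0 = a XOR b = 0 XOR 1 = 1
m2 = m0 XOR b = 1 XOR 1 = 0
m3 = m2 XOR b = 0 XOR 1 = 1

m0 = 1, m3 = 1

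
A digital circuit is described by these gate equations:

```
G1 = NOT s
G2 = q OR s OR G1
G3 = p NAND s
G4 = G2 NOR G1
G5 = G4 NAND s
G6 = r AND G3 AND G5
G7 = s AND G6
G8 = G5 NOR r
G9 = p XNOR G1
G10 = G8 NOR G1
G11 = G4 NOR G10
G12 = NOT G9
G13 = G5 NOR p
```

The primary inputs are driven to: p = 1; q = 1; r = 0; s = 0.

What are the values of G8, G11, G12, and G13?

G8 = 0  G11 = 1  G12 = 0  G13 = 0

G1 = NOT s = NOT 0 = 1
G2 = q OR s OR G1 = 1 OR 0 OR 1 = 1
G4 = G2 NOR G1 = 1 NOR 1 = 0
G5 = G4 NAND s = 0 NAND 0 = 1
G8 = G5 NOR r = 1 NOR 0 = 0
G9 = p XNOR G1 = 1 XNOR 1 = 1
G10 = G8 NOR G1 = 0 NOR 1 = 0
G11 = G4 NOR G10 = 0 NOR 0 = 1
G12 = NOT G9 = NOT 1 = 0
G13 = G5 NOR p = 1 NOR 1 = 0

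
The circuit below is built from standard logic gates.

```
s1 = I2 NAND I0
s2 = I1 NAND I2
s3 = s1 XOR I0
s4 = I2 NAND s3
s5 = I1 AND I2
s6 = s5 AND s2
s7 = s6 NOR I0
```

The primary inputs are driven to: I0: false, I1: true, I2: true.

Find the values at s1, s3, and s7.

s1 = I2 NAND I0 = true NAND false = true
s2 = I1 NAND I2 = true NAND true = false
s3 = s1 XOR I0 = true XOR false = true
s5 = I1 AND I2 = true AND true = true
s6 = s5 AND s2 = true AND false = false
s7 = s6 NOR I0 = false NOR false = true

s1 = true, s3 = true, s7 = true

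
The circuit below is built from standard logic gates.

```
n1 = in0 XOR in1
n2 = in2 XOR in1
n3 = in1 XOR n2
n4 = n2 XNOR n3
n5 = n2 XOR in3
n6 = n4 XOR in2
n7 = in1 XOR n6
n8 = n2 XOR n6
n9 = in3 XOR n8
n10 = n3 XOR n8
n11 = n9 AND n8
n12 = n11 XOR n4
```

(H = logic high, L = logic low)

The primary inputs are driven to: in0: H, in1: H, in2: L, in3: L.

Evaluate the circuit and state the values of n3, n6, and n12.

n3 = L, n6 = L, n12 = H

n2 = in2 XOR in1 = L XOR H = H
n3 = in1 XOR n2 = H XOR H = L
n4 = n2 XNOR n3 = H XNOR L = L
n6 = n4 XOR in2 = L XOR L = L
n8 = n2 XOR n6 = H XOR L = H
n9 = in3 XOR n8 = L XOR H = H
n11 = n9 AND n8 = H AND H = H
n12 = n11 XOR n4 = H XOR L = H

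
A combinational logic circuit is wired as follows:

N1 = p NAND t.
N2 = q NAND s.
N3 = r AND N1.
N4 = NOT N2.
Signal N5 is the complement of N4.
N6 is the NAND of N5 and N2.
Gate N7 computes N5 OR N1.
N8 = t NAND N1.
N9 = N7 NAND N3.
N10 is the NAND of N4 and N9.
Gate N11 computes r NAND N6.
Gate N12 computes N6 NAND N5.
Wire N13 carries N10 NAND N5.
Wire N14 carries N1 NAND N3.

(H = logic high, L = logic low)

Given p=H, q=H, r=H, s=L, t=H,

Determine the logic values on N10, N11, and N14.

N10 = H; N11 = H; N14 = H

N1 = p NAND t = H NAND H = L
N2 = q NAND s = H NAND L = H
N3 = r AND N1 = H AND L = L
N4 = NOT N2 = NOT H = L
N5 = NOT N4 = NOT L = H
N6 = N5 NAND N2 = H NAND H = L
N7 = N5 OR N1 = H OR L = H
N9 = N7 NAND N3 = H NAND L = H
N10 = N4 NAND N9 = L NAND H = H
N11 = r NAND N6 = H NAND L = H
N14 = N1 NAND N3 = L NAND L = H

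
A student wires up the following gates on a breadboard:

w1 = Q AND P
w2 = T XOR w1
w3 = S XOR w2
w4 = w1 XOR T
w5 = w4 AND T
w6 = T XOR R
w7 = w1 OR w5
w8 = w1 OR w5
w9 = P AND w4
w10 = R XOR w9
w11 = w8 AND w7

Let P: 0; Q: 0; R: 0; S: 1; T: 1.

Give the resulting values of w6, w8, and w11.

w1 = Q AND P = 0 AND 0 = 0
w4 = w1 XOR T = 0 XOR 1 = 1
w5 = w4 AND T = 1 AND 1 = 1
w6 = T XOR R = 1 XOR 0 = 1
w7 = w1 OR w5 = 0 OR 1 = 1
w8 = w1 OR w5 = 0 OR 1 = 1
w11 = w8 AND w7 = 1 AND 1 = 1

w6 = 1; w8 = 1; w11 = 1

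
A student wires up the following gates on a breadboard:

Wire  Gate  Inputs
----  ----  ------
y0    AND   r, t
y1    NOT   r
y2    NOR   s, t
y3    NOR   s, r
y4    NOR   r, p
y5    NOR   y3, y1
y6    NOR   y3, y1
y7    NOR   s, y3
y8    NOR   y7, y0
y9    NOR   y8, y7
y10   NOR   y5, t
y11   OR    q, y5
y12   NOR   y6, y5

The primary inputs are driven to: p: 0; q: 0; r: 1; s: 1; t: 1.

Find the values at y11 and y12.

y11 = 1; y12 = 0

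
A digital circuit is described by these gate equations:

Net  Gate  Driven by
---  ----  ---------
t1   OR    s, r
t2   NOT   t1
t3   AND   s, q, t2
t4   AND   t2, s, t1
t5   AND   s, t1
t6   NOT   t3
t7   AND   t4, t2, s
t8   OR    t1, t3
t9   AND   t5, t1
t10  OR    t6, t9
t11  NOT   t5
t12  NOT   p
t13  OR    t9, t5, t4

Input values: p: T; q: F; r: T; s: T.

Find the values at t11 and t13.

t11 = F, t13 = T

t1 = s OR r = T OR T = T
t2 = NOT t1 = NOT T = F
t4 = t2 AND s AND t1 = F AND T AND T = F
t5 = s AND t1 = T AND T = T
t9 = t5 AND t1 = T AND T = T
t11 = NOT t5 = NOT T = F
t13 = t9 OR t5 OR t4 = T OR T OR F = T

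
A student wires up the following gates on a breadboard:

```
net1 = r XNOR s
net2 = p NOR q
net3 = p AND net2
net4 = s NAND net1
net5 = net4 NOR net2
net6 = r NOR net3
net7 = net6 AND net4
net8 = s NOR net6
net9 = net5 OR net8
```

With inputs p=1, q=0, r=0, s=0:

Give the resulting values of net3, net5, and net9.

net1 = r XNOR s = 0 XNOR 0 = 1
net2 = p NOR q = 1 NOR 0 = 0
net3 = p AND net2 = 1 AND 0 = 0
net4 = s NAND net1 = 0 NAND 1 = 1
net5 = net4 NOR net2 = 1 NOR 0 = 0
net6 = r NOR net3 = 0 NOR 0 = 1
net8 = s NOR net6 = 0 NOR 1 = 0
net9 = net5 OR net8 = 0 OR 0 = 0

net3 = 0, net5 = 0, net9 = 0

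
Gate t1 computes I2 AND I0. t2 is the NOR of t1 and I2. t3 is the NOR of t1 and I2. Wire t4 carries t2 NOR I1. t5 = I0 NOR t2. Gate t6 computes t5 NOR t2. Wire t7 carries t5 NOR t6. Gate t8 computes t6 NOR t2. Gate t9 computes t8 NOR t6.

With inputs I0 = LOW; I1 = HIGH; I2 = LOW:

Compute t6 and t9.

t6 = LOW, t9 = HIGH

t1 = I2 AND I0 = LOW AND LOW = LOW
t2 = t1 NOR I2 = LOW NOR LOW = HIGH
t5 = I0 NOR t2 = LOW NOR HIGH = LOW
t6 = t5 NOR t2 = LOW NOR HIGH = LOW
t8 = t6 NOR t2 = LOW NOR HIGH = LOW
t9 = t8 NOR t6 = LOW NOR LOW = HIGH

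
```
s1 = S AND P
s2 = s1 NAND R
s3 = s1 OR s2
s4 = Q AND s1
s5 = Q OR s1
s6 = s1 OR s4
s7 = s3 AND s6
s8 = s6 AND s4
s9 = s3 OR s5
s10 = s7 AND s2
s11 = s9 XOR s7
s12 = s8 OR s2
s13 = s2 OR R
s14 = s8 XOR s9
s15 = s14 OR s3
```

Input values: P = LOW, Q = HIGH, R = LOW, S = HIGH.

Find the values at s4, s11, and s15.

s4 = LOW; s11 = HIGH; s15 = HIGH

s1 = S AND P = HIGH AND LOW = LOW
s2 = s1 NAND R = LOW NAND LOW = HIGH
s3 = s1 OR s2 = LOW OR HIGH = HIGH
s4 = Q AND s1 = HIGH AND LOW = LOW
s5 = Q OR s1 = HIGH OR LOW = HIGH
s6 = s1 OR s4 = LOW OR LOW = LOW
s7 = s3 AND s6 = HIGH AND LOW = LOW
s8 = s6 AND s4 = LOW AND LOW = LOW
s9 = s3 OR s5 = HIGH OR HIGH = HIGH
s11 = s9 XOR s7 = HIGH XOR LOW = HIGH
s14 = s8 XOR s9 = LOW XOR HIGH = HIGH
s15 = s14 OR s3 = HIGH OR HIGH = HIGH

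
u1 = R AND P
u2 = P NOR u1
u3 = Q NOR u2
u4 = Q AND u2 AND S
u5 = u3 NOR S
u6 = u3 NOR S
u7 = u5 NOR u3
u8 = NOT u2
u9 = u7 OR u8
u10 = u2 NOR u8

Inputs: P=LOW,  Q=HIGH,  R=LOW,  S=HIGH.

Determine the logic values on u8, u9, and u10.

u1 = R AND P = LOW AND LOW = LOW
u2 = P NOR u1 = LOW NOR LOW = HIGH
u3 = Q NOR u2 = HIGH NOR HIGH = LOW
u5 = u3 NOR S = LOW NOR HIGH = LOW
u7 = u5 NOR u3 = LOW NOR LOW = HIGH
u8 = NOT u2 = NOT HIGH = LOW
u9 = u7 OR u8 = HIGH OR LOW = HIGH
u10 = u2 NOR u8 = HIGH NOR LOW = LOW

u8 = LOW; u9 = HIGH; u10 = LOW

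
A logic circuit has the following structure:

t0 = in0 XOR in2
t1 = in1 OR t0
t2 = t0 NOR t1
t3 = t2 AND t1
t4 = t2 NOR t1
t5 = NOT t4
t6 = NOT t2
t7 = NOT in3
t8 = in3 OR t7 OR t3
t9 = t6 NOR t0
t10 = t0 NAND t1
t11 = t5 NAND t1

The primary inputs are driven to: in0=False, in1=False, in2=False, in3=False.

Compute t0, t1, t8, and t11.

t0 = in0 XOR in2 = False XOR False = False
t1 = in1 OR t0 = False OR False = False
t2 = t0 NOR t1 = False NOR False = True
t3 = t2 AND t1 = True AND False = False
t4 = t2 NOR t1 = True NOR False = False
t5 = NOT t4 = NOT False = True
t7 = NOT in3 = NOT False = True
t8 = in3 OR t7 OR t3 = False OR True OR False = True
t11 = t5 NAND t1 = True NAND False = True

t0 = False, t1 = False, t8 = True, t11 = True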